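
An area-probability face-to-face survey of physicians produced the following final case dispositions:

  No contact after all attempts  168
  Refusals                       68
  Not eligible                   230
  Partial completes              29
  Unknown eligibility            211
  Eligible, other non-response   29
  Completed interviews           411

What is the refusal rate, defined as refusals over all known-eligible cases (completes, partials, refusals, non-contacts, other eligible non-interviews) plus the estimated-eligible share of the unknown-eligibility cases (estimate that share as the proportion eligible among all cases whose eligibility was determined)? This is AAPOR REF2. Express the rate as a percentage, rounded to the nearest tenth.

7.9%

Numerator = 68
Determined eligible = 411 + 29 + 68 + 168 + 29 = 705
e = 705 / (705 + 230) = 705 / 935 = 0.7540
e × U = 0.7540 × 211 = 159.09
Denominator = 705 + 159.09 = 864.09
REF2 = 68 / 864.09 = 0.0787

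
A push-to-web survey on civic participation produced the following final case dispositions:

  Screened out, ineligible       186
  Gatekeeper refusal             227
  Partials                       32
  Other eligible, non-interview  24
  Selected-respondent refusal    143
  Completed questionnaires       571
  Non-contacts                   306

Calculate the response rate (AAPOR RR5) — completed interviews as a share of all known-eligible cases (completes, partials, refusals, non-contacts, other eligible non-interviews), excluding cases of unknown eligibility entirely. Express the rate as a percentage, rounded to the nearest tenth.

43.8%

Refused = 227 + 143 = 370
Num = 571
Base = 571 + 32 + 370 + 306 + 24 = 1303
RR5 = 571 / 1303 = 0.4382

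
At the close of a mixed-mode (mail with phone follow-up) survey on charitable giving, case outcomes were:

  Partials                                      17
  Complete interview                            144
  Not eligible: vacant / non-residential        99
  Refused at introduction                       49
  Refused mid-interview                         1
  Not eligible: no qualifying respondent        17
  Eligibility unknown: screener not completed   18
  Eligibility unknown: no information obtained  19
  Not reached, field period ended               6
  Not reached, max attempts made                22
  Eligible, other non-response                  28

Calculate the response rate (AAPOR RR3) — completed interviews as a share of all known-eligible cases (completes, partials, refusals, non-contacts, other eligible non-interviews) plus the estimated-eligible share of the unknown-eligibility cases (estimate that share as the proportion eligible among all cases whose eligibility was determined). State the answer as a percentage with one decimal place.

Refusals = 49 + 1 = 50
No contact after all attempts = 6 + 22 = 28
Undetermined eligibility = 18 + 19 = 37
Not eligible = 17 + 99 = 116
Num = 144
Known eligible = 144 + 17 + 50 + 28 + 28 = 267
e = 267 / (267 + 116) = 267 / 383 = 0.6971
e × U = 0.6971 × 37 = 25.79
Base = 267 + 25.79 = 292.79
RR3 = 144 / 292.79 = 0.4918

49.2%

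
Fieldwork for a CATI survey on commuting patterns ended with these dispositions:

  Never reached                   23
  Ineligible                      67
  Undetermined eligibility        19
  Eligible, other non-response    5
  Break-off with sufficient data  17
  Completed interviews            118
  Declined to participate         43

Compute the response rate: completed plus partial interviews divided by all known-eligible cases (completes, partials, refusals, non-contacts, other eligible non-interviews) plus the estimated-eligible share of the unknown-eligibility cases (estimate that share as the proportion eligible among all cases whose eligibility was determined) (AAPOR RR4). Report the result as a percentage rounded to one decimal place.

61.3%

Num: 118 + 17 = 135
Determined eligible: 118 + 17 + 43 + 23 + 5 = 206
e = 206 / (206 + 67) = 206 / 273 = 0.7546
Eligible share of unknowns: 0.7546 × 19 = 14.34
Base: 206 + 14.34 = 220.34
RR4 = 135 / 220.34 = 0.6127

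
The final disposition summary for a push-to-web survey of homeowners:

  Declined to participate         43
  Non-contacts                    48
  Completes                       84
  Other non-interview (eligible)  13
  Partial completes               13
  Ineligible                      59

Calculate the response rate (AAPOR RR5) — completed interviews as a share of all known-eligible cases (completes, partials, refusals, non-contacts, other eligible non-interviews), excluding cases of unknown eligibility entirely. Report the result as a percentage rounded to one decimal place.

Top → 84
Denominator → 84 + 13 + 43 + 48 + 13 = 201
RR5 = 84 / 201 = 0.4179

41.8%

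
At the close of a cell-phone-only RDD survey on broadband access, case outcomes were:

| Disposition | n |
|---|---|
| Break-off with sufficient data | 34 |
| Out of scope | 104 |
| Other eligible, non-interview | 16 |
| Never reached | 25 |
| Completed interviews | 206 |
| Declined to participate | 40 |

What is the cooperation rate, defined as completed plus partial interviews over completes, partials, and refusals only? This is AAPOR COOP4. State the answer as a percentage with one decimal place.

85.7%

Top: 206 + 34 = 240
Denominator: 206 + 34 + 40 = 280
COOP4 = 240 / 280 = 0.8571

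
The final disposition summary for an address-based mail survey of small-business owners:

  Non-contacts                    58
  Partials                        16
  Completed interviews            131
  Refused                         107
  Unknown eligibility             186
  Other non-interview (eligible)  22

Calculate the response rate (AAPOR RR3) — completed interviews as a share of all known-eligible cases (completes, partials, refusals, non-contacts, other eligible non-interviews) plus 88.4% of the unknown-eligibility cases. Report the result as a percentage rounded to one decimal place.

Num → 131
Known eligible → 131 + 16 + 107 + 58 + 22 = 334
Eligible share of unknowns → 0.8840 × 186 = 164.42
Denom → 334 + 164.42 = 498.42
RR3 = 131 / 498.42 = 0.2628

26.3%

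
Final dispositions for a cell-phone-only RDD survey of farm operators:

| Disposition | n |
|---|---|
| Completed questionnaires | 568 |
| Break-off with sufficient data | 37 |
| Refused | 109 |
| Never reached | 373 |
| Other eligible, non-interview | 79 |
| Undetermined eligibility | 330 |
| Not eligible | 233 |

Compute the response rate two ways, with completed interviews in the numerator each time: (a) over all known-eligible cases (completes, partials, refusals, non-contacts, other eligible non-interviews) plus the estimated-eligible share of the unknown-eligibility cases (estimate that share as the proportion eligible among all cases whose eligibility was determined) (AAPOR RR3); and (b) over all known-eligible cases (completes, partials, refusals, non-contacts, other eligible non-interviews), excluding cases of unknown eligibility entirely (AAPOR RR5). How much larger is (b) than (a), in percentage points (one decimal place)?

9.3

Top: 568
Eligible (known): 568 + 37 + 109 + 373 + 79 = 1166
e = 1166 / (1166 + 233) = 1166 / 1399 = 0.8335
e × U: 0.8335 × 330 = 275.06
Denominator: 1166 + 275.06 = 1441.06
RR3 = 568 / 1441.06 = 0.3942
Denominator: 568 + 37 + 109 + 373 + 79 = 1166
RR5 = 568 / 1166 = 0.4871
Difference = 48.71 − 39.42 = 9.29 percentage points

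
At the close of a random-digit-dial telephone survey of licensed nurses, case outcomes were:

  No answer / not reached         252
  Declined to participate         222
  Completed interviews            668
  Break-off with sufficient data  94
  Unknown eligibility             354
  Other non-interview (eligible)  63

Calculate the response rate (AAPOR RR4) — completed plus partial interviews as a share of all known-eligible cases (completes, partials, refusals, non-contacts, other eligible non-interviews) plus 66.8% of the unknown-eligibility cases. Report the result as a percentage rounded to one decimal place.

Numerator: 668 + 94 = 762
Eligible (known): 668 + 94 + 222 + 252 + 63 = 1299
e × U: 0.6680 × 354 = 236.47
Denominator: 1299 + 236.47 = 1535.47
RR4 = 762 / 1535.47 = 0.4963

49.6%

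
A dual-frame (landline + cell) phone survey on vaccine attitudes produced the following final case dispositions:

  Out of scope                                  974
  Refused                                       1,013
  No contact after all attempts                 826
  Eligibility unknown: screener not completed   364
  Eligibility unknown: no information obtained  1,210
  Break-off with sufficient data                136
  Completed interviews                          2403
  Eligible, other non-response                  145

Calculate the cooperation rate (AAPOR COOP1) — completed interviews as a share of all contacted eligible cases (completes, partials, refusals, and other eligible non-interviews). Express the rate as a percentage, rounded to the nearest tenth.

Eligibility not determined = 364 + 1210 = 1574
Numerator = 2403
Base = 2403 + 136 + 1013 + 145 = 3697
COOP1 = 2403 / 3697 = 0.6500

65.0%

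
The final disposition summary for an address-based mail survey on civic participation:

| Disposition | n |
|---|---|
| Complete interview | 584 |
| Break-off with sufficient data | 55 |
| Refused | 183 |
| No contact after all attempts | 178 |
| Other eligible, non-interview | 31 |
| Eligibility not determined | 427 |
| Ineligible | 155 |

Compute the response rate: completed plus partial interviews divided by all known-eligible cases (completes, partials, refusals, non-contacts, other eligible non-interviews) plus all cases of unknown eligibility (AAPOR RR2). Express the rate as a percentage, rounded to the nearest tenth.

43.8%

Top: 584 + 55 = 639
Denominator: 584 + 55 + 183 + 178 + 31 + 427 = 1458
RR2 = 639 / 1458 = 0.4383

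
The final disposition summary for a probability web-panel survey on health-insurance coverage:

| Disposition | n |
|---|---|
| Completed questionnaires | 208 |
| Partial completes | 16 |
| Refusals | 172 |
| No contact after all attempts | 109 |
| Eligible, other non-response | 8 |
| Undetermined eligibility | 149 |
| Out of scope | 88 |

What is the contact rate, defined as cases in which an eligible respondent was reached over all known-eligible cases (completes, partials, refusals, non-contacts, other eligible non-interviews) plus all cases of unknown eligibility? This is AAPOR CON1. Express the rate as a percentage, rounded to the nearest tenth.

Num = 208 + 16 + 172 + 8 = 404
Denom = 208 + 16 + 172 + 109 + 8 + 149 = 662
CON1 = 404 / 662 = 0.6103

61.0%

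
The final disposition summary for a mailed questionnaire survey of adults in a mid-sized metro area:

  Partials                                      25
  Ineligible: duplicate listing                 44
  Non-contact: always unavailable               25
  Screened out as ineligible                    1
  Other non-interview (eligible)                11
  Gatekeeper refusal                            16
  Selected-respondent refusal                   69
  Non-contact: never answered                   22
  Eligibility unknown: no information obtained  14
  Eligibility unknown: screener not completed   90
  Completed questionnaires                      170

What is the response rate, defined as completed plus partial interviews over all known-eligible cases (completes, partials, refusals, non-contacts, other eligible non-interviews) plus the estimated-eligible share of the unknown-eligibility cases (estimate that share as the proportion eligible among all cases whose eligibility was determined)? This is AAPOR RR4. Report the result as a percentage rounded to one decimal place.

45.4%

Refusal or break-off = 16 + 69 = 85
No contact after all attempts = 22 + 25 = 47
Undetermined eligibility = 90 + 14 = 104
Out of scope = 1 + 44 = 45
Top: 170 + 25 = 195
Known eligible: 170 + 25 + 85 + 47 + 11 = 338
e = 338 / (338 + 45) = 338 / 383 = 0.8825
Estimated eligible among unknowns: 0.8825 × 104 = 91.78
Denom: 338 + 91.78 = 429.78
RR4 = 195 / 429.78 = 0.4537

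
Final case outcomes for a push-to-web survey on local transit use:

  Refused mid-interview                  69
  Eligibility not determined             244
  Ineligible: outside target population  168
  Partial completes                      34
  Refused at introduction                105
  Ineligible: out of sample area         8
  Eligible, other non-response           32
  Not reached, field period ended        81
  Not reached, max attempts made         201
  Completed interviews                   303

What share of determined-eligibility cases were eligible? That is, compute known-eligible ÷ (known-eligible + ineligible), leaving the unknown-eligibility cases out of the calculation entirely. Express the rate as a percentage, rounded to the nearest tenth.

82.4%

Refusals = 105 + 69 = 174
Never reached = 81 + 201 = 282
Ineligible = 168 + 8 = 176
Eligible (known) = 303 + 34 + 174 + 282 + 32 = 825
e = 825 / (825 + 176) = 825 / 1001 = 0.8242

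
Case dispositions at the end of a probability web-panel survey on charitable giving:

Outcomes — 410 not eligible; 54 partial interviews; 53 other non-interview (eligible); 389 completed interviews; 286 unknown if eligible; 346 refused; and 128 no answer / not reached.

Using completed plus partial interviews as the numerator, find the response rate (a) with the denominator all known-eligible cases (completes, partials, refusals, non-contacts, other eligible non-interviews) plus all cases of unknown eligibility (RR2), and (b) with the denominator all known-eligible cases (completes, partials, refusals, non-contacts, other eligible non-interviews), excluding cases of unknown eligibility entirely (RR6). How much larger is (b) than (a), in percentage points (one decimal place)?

Num: 389 + 54 = 443
Denominator: 389 + 54 + 346 + 128 + 53 + 286 = 1256
RR2 = 443 / 1256 = 0.3527
Denominator: 389 + 54 + 346 + 128 + 53 = 970
RR6 = 443 / 970 = 0.4567
Difference = 45.67 − 35.27 = 10.40 percentage points

10.4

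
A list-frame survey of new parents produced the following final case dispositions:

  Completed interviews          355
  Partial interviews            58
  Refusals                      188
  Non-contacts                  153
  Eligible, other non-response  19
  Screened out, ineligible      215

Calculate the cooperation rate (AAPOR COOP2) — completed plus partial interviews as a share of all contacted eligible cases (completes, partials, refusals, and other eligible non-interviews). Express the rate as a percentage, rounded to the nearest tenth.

66.6%

Numerator → 355 + 58 = 413
Denom → 355 + 58 + 188 + 19 = 620
COOP2 = 413 / 620 = 0.6661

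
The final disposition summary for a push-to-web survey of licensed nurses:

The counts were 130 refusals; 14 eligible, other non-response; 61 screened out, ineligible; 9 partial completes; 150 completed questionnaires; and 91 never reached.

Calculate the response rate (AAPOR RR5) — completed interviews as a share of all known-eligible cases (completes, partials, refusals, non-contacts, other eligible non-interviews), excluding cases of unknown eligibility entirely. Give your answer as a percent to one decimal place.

Top → 150
Base → 150 + 9 + 130 + 91 + 14 = 394
RR5 = 150 / 394 = 0.3807

38.1%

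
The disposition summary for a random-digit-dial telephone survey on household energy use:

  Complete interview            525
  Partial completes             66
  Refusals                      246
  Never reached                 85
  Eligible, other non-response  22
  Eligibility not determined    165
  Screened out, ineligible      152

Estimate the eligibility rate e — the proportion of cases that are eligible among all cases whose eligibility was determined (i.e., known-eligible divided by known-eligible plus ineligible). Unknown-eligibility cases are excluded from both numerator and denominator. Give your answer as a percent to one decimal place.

Known eligible: 525 + 66 + 246 + 85 + 22 = 944
e = 944 / (944 + 152) = 944 / 1096 = 0.8613

86.1%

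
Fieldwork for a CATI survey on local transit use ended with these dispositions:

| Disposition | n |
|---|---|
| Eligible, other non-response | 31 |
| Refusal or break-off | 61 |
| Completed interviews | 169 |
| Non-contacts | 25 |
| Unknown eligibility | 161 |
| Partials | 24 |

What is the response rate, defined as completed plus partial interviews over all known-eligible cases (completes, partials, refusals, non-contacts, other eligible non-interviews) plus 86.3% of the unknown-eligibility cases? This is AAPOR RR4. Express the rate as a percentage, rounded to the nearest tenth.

43.0%

Numerator → 169 + 24 = 193
Determined eligible → 169 + 24 + 61 + 25 + 31 = 310
Eligible share of unknowns → 0.8630 × 161 = 138.94
Base → 310 + 138.94 = 448.94
RR4 = 193 / 448.94 = 0.4299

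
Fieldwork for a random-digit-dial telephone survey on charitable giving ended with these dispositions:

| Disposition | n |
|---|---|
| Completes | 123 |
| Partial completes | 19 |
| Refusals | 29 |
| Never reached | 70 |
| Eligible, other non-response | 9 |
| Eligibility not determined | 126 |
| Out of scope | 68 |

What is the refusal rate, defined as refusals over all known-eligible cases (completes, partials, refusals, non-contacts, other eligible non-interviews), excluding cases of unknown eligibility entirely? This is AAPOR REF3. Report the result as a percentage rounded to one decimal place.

11.6%

Numerator: 29
Denom: 123 + 19 + 29 + 70 + 9 = 250
REF3 = 29 / 250 = 0.1160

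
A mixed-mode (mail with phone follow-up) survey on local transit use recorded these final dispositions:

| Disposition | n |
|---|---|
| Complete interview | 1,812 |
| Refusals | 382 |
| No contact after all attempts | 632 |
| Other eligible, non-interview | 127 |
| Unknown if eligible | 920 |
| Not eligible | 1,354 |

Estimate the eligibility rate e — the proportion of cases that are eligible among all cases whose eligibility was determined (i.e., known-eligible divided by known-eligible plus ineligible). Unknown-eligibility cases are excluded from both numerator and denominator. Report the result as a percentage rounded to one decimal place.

Known eligible → 1812 + 382 + 632 + 127 = 2953
e = 2953 / (2953 + 1354) = 2953 / 4307 = 0.6856

68.6%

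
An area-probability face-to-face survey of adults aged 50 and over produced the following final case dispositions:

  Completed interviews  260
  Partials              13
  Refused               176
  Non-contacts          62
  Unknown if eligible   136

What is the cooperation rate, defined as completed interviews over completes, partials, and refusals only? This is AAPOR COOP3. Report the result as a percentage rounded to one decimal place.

Top: 260
Base: 260 + 13 + 176 = 449
COOP3 = 260 / 449 = 0.5791

57.9%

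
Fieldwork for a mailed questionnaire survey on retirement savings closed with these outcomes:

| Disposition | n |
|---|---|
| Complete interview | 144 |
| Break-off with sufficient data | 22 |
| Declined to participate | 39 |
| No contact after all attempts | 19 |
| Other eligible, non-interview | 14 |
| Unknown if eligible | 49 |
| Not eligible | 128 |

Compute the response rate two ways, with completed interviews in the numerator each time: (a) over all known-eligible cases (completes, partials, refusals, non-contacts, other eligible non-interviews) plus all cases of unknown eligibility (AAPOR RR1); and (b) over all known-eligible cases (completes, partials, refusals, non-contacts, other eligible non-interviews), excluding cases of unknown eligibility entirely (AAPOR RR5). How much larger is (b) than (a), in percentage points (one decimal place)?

Num = 144
Base = 144 + 22 + 39 + 19 + 14 + 49 = 287
RR1 = 144 / 287 = 0.5017
Base = 144 + 22 + 39 + 19 + 14 = 238
RR5 = 144 / 238 = 0.6050
Difference = 60.50 − 50.17 = 10.33 percentage points

10.3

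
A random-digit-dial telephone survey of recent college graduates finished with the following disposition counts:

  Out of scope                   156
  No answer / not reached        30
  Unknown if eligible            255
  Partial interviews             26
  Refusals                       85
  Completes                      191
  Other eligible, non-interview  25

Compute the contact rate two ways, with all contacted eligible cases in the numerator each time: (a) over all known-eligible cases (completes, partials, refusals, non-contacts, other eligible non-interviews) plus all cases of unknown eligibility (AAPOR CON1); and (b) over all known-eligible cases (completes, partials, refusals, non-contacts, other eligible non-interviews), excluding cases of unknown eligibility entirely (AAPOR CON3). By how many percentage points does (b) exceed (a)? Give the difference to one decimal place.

Numerator = 191 + 26 + 85 + 25 = 327
Denom = 191 + 26 + 85 + 30 + 25 + 255 = 612
CON1 = 327 / 612 = 0.5343
Denom = 191 + 26 + 85 + 30 + 25 = 357
CON3 = 327 / 357 = 0.9160
Difference = 91.60 − 53.43 = 38.17 percentage points

38.2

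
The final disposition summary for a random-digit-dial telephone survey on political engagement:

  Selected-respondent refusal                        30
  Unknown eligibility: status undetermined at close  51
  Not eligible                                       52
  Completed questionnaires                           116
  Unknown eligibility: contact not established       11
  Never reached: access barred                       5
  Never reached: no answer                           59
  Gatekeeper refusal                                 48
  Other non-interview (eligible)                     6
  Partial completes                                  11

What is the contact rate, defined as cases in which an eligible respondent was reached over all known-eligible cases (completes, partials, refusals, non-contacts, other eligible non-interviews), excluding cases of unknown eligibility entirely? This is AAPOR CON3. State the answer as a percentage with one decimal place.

Declined to participate = 48 + 30 = 78
No answer / not reached = 59 + 5 = 64
Unknown if eligible = 11 + 51 = 62
Top = 116 + 11 + 78 + 6 = 211
Base = 116 + 11 + 78 + 64 + 6 = 275
CON3 = 211 / 275 = 0.7673

76.7%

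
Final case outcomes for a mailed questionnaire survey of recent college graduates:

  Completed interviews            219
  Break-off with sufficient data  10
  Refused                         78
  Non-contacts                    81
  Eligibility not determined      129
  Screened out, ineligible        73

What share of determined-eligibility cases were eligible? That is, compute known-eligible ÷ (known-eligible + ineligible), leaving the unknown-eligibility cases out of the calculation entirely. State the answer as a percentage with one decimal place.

Determined eligible → 219 + 10 + 78 + 81 = 388
e = 388 / (388 + 73) = 388 / 461 = 0.8416

84.2%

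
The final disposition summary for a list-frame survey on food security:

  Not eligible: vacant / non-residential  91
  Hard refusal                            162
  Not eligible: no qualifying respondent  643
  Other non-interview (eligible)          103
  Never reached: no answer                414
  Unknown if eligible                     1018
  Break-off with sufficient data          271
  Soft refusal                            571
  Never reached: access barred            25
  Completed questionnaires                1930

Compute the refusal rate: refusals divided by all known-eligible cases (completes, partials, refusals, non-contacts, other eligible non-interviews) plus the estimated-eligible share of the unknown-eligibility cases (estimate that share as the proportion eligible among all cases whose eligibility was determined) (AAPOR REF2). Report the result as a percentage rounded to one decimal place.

Refused = 162 + 571 = 733
Non-contacts = 414 + 25 = 439
Ineligible = 643 + 91 = 734
Num: 733
Eligible (known): 1930 + 271 + 733 + 439 + 103 = 3476
e = 3476 / (3476 + 734) = 3476 / 4210 = 0.8257
Estimated eligible among unknowns: 0.8257 × 1018 = 840.56
Base: 3476 + 840.56 = 4316.56
REF2 = 733 / 4316.56 = 0.1698

17.0%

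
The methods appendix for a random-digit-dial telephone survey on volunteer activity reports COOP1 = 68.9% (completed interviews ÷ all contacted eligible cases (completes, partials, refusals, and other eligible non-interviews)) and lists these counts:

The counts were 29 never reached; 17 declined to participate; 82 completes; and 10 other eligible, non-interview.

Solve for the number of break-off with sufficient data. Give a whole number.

10

COOP1 = 82 / D = 0.689
D = 82 / 0.689 = 119.0
Remaining denominator categories sum to 109
break-off with sufficient data = 119.0 − 109 ≈ 10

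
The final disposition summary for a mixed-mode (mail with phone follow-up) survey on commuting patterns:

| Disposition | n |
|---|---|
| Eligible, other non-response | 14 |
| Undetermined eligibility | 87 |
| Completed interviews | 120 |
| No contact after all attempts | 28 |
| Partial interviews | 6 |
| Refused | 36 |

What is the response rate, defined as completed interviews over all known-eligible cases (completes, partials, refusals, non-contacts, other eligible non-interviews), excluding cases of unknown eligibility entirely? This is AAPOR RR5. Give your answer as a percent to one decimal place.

58.8%

Top: 120
Base: 120 + 6 + 36 + 28 + 14 = 204
RR5 = 120 / 204 = 0.5882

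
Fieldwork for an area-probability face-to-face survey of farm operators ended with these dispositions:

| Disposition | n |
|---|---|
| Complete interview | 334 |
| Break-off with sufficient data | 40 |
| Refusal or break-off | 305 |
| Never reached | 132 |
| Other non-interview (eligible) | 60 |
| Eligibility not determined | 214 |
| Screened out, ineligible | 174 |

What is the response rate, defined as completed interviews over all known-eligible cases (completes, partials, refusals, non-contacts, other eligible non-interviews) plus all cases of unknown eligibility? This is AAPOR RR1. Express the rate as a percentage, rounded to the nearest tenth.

Num = 334
Base = 334 + 40 + 305 + 132 + 60 + 214 = 1085
RR1 = 334 / 1085 = 0.3078

30.8%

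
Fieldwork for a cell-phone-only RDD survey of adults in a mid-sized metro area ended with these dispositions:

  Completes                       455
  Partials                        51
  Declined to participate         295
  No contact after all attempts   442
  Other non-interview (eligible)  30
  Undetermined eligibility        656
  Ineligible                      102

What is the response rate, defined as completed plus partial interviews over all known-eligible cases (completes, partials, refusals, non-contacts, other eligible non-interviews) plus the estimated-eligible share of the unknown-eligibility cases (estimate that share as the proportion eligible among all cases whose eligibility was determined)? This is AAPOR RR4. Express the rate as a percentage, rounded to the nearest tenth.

26.9%

Num = 455 + 51 = 506
Eligible (known) = 455 + 51 + 295 + 442 + 30 = 1273
e = 1273 / (1273 + 102) = 1273 / 1375 = 0.9258
e × U = 0.9258 × 656 = 607.32
Denom = 1273 + 607.32 = 1880.32
RR4 = 506 / 1880.32 = 0.2691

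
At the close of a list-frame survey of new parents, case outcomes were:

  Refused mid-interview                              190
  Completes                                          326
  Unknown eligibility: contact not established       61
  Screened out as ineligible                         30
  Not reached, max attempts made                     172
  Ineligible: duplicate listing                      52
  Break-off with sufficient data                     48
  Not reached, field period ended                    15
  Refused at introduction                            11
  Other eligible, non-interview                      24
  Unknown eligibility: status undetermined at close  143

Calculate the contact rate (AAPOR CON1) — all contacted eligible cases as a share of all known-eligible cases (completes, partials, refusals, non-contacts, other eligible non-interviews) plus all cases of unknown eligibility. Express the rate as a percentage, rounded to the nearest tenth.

60.5%

Declined to participate = 11 + 190 = 201
No answer / not reached = 15 + 172 = 187
Undetermined eligibility = 61 + 143 = 204
Ineligible = 30 + 52 = 82
Top → 326 + 48 + 201 + 24 = 599
Denom → 326 + 48 + 201 + 187 + 24 + 204 = 990
CON1 = 599 / 990 = 0.6051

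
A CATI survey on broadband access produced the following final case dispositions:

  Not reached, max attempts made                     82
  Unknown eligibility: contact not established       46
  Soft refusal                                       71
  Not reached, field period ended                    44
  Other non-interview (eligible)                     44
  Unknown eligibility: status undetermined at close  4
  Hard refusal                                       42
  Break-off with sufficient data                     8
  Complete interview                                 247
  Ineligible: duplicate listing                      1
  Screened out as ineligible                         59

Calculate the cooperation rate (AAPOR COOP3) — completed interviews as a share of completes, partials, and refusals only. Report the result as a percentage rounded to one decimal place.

67.1%

Refusals = 42 + 71 = 113
No contact after all attempts = 44 + 82 = 126
Undetermined eligibility = 46 + 4 = 50
Out of scope = 59 + 1 = 60
Num = 247
Base = 247 + 8 + 113 = 368
COOP3 = 247 / 368 = 0.6712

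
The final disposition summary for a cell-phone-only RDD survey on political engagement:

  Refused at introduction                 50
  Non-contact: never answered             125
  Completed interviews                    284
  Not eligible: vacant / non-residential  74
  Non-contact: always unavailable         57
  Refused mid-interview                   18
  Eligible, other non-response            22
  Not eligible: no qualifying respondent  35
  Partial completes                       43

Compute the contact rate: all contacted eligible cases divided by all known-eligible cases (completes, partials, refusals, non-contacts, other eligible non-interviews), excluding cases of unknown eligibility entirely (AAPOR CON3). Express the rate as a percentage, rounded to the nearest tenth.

Refusals = 50 + 18 = 68
Non-contacts = 125 + 57 = 182
Not eligible = 35 + 74 = 109
Num = 284 + 43 + 68 + 22 = 417
Base = 284 + 43 + 68 + 182 + 22 = 599
CON3 = 417 / 599 = 0.6962

69.6%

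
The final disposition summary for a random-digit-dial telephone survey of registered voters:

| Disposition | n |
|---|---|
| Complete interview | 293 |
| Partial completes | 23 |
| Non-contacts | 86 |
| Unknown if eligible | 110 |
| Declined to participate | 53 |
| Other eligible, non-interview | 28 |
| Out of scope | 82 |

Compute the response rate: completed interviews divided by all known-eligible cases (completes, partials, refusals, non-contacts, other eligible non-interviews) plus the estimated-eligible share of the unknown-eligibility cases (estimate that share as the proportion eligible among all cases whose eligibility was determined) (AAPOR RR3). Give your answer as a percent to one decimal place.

Top → 293
Eligible (known) → 293 + 23 + 53 + 86 + 28 = 483
e = 483 / (483 + 82) = 483 / 565 = 0.8549
Eligible share of unknowns → 0.8549 × 110 = 94.04
Denom → 483 + 94.04 = 577.04
RR3 = 293 / 577.04 = 0.5078

50.8%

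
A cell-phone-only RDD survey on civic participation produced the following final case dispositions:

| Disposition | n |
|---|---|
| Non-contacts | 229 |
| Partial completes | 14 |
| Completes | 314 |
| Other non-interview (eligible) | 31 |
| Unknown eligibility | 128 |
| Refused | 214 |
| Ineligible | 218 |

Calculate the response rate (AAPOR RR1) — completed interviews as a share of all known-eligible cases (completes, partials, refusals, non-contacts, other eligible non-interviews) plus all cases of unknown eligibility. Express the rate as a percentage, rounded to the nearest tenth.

33.8%

Num → 314
Base → 314 + 14 + 214 + 229 + 31 + 128 = 930
RR1 = 314 / 930 = 0.3376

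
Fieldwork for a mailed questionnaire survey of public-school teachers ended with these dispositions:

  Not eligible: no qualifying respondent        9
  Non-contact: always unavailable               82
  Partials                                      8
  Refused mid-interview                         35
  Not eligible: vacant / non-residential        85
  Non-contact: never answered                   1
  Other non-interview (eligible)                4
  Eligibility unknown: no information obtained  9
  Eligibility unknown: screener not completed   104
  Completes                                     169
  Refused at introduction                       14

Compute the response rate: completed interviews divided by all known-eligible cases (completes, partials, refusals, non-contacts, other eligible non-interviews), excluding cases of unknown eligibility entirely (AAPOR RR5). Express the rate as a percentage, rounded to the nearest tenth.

Refusals = 14 + 35 = 49
No answer / not reached = 1 + 82 = 83
Unknown eligibility = 104 + 9 = 113
Screened out, ineligible = 9 + 85 = 94
Num → 169
Denominator → 169 + 8 + 49 + 83 + 4 = 313
RR5 = 169 / 313 = 0.5399

54.0%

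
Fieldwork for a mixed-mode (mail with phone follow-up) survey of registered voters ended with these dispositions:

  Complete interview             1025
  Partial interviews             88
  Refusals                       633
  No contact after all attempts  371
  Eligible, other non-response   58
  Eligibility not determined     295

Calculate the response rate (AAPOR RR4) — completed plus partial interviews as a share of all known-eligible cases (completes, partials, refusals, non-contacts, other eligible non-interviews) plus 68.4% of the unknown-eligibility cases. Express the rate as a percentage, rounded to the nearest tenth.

46.8%

Num = 1025 + 88 = 1113
Known eligible = 1025 + 88 + 633 + 371 + 58 = 2175
Estimated eligible among unknowns = 0.6840 × 295 = 201.78
Base = 2175 + 201.78 = 2376.78
RR4 = 1113 / 2376.78 = 0.4683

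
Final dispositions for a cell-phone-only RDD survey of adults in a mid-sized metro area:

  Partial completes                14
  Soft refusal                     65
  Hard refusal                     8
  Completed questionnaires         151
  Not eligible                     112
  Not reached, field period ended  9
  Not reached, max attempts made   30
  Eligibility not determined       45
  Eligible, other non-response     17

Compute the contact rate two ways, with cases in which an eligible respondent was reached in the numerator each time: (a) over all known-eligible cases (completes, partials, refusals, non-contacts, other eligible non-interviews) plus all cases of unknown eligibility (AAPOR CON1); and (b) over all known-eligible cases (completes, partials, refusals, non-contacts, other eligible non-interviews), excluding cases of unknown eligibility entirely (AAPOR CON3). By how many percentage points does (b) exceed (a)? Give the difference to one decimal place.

11.5

Refused = 8 + 65 = 73
Never reached = 9 + 30 = 39
Top → 151 + 14 + 73 + 17 = 255
Base → 151 + 14 + 73 + 39 + 17 + 45 = 339
CON1 = 255 / 339 = 0.7522
Base → 151 + 14 + 73 + 39 + 17 = 294
CON3 = 255 / 294 = 0.8673
Difference = 86.73 − 75.22 = 11.51 percentage points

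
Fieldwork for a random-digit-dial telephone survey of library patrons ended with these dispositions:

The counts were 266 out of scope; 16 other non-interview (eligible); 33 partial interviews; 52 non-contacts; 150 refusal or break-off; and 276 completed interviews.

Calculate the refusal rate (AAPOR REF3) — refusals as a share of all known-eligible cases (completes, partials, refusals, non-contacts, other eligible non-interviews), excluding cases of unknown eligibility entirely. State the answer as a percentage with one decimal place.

Num: 150
Denom: 276 + 33 + 150 + 52 + 16 = 527
REF3 = 150 / 527 = 0.2846

28.5%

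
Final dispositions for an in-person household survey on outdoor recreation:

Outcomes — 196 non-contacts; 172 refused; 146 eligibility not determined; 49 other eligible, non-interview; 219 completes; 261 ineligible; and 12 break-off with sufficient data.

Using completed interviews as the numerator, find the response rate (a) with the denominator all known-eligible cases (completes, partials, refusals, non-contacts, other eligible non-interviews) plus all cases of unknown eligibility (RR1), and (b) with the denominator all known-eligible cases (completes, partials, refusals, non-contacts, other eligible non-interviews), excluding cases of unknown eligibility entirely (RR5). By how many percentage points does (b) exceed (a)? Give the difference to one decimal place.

6.2

Top = 219
Base = 219 + 12 + 172 + 196 + 49 + 146 = 794
RR1 = 219 / 794 = 0.2758
Base = 219 + 12 + 172 + 196 + 49 = 648
RR5 = 219 / 648 = 0.3380
Difference = 33.80 − 27.58 = 6.22 percentage points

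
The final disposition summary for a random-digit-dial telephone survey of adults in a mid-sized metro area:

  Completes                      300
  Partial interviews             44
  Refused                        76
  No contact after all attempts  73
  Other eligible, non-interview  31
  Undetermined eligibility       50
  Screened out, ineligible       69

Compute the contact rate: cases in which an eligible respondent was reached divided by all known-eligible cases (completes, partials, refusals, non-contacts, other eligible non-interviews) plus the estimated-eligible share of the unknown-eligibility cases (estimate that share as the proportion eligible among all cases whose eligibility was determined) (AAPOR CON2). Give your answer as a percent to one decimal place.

79.4%

Num → 300 + 44 + 76 + 31 = 451
Known eligible → 300 + 44 + 76 + 73 + 31 = 524
e = 524 / (524 + 69) = 524 / 593 = 0.8836
Eligible share of unknowns → 0.8836 × 50 = 44.18
Denom → 524 + 44.18 = 568.18
CON2 = 451 / 568.18 = 0.7938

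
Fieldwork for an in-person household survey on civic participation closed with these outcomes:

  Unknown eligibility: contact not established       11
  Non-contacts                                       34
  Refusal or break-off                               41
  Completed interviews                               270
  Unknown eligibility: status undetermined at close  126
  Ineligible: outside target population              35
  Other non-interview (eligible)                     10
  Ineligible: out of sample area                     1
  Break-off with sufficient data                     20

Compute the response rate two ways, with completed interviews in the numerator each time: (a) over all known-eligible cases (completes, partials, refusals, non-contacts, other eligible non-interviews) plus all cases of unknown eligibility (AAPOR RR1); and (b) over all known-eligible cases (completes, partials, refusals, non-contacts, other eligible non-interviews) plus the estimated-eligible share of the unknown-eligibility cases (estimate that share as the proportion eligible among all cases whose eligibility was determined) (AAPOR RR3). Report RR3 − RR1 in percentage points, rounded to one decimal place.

1.3

Unknown eligibility = 11 + 126 = 137
Ineligible = 35 + 1 = 36
Top: 270
Denom: 270 + 20 + 41 + 34 + 10 + 137 = 512
RR1 = 270 / 512 = 0.5273
Eligible (known): 270 + 20 + 41 + 34 + 10 = 375
e = 375 / (375 + 36) = 375 / 411 = 0.9124
Eligible share of unknowns: 0.9124 × 137 = 125.00
Denom: 375 + 125.00 = 500.00
RR3 = 270 / 500.00 = 0.5400
Difference = 54.00 − 52.73 = 1.27 percentage points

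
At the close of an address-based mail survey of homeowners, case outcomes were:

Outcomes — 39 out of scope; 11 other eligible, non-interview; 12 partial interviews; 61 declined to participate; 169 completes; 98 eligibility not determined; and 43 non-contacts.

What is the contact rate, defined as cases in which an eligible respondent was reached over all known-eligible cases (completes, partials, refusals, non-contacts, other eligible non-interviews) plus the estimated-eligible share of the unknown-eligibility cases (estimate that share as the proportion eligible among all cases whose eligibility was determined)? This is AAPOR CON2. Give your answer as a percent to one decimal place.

Top → 169 + 12 + 61 + 11 = 253
Eligible (known) → 169 + 12 + 61 + 43 + 11 = 296
e = 296 / (296 + 39) = 296 / 335 = 0.8836
Eligible share of unknowns → 0.8836 × 98 = 86.59
Denom → 296 + 86.59 = 382.59
CON2 = 253 / 382.59 = 0.6613

66.1%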